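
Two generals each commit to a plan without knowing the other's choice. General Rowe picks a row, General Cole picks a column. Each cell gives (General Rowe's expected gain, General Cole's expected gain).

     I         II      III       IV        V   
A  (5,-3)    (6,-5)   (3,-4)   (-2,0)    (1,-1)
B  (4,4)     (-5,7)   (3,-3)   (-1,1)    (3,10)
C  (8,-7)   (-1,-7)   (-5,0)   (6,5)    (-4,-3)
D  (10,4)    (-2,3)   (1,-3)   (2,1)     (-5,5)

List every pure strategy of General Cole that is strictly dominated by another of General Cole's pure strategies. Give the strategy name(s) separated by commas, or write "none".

V strictly dominates I — A: -1>-3, B: 10>4, C: -3>-7, D: 5>4.
II is strictly dominated by V (A: -1>-5, B: 10>7, C: -3>-7, D: 5>3).
III: dominated, since IV does at least as well everywhere (A: 0>-4, B: 1>-3, C: 5>0, D: 1>-3).
IV is not dominated — it holds its own against I at A (0>-3); II at A (0>-5); III at A (0>-4); V at A (0>-1).
V is not dominated — it holds its own against I at A (-1>-3); II at A (-1>-5); III at A (-1>-4); IV at B (10>1).

I, II, III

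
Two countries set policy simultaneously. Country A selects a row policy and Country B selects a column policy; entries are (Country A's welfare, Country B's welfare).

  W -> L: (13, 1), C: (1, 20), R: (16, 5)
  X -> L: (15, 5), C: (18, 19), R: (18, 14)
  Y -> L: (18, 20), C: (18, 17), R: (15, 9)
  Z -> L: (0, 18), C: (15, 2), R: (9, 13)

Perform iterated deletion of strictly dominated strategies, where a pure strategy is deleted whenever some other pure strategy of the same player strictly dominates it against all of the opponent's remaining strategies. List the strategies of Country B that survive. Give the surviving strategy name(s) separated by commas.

Row W is eliminated: X beats it against every remaining column (L: 15>13, C: 18>1, R: 18>16).
Country A's strategy Z is strictly dominated by X (L: 15>0, C: 18>15, R: 18>9) and is removed.
Country B's strategy R is strictly dominated by C (X: 19>14, Y: 17>9) and is removed.
Among the remaining strategies, none is strictly dominated by another pure strategy of the same player, so the elimination stops.
Surviving strategies — Country A: {X, Y}; Country B: {L, C}.

L, C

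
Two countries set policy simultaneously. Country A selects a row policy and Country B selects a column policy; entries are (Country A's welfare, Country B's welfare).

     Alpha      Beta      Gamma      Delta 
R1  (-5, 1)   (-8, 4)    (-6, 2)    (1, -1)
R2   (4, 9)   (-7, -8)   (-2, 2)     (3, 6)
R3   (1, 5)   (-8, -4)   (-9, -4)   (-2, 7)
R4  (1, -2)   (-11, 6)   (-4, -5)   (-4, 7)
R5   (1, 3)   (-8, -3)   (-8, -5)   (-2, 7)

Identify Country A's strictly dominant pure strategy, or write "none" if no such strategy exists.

R2 vs R1: Alpha: 4>-5, Beta: -7>-8, Gamma: -2>-6, Delta: 3>1.
R2 vs R3: Alpha: 4>1, Beta: -7>-8, Gamma: -2>-9, Delta: 3>-2.
R2 vs R4: Alpha: 4>1, Beta: -7>-11, Gamma: -2>-4, Delta: 3>-4.
R2 vs R5: Alpha: 4>1, Beta: -7>-8, Gamma: -2>-8, Delta: 3>-2.
R2 strictly beats every other strategy against every opponent action, so it is strictly dominant.

R2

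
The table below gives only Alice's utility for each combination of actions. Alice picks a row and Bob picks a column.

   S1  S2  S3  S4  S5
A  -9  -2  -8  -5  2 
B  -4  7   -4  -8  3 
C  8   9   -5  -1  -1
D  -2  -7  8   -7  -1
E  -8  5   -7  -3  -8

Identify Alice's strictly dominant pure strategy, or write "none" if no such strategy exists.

none

A fails to dominate B at S1 (-9<-4).
B fails to dominate A at S4 (-8<-5).
C fails to dominate A at S5 (-1<2).
D fails to dominate A at S2 (-7<-2).
E fails to dominate A at S5 (-8<2).
No single strategy dominates all the others.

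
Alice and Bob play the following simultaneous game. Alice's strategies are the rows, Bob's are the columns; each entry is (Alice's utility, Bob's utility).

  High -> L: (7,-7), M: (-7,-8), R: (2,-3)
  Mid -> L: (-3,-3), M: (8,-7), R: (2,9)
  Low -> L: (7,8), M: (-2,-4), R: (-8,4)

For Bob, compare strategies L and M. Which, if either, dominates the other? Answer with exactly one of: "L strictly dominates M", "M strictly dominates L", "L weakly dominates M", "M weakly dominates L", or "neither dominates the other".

L strictly dominates M

Compare L to M across each choice by Alice: High: -7>-8, Mid: -3>-7, Low: 8>-4.
Every comparison favours L, so L strictly dominates M.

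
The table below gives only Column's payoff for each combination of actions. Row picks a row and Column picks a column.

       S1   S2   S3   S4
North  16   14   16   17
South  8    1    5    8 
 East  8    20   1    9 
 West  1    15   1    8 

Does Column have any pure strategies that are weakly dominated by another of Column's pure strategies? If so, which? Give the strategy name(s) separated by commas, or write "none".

S1, S3

S1 is weakly dominated by S4 (North: 17>16, South: 8=8, East: 9>8, West: 8>1).
S2 is not dominated — it holds its own against S1 at East (20>8); S3 at East (20>1); S4 at East (20>9).
S3 is weakly dominated by S1 (North: 16=16, South: 8>5, East: 8>1, West: 1=1).
Nothing dominates S4: S1 at North (17>16); S2 at North (17>14); S3 at North (17>16).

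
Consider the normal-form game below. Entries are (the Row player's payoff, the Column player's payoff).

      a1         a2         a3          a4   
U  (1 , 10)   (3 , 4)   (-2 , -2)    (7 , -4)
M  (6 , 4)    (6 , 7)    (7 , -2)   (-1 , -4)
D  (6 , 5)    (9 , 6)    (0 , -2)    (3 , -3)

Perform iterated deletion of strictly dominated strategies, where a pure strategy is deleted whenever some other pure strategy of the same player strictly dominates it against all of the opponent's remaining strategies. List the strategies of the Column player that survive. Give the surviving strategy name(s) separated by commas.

For the Column player, a1 strictly dominates a3 on the remaining rows (U: 10>-2, M: 4>-2, D: 5>-2); eliminate a3.
The Column player's strategy a4 is strictly dominated by a1 (U: 10>-4, M: 4>-4, D: 5>-3) and is removed.
Row U is eliminated: M beats it against every remaining column (a1: 6>1, a2: 6>3).
For the Column player, a2 strictly dominates a1 on the remaining rows (M: 7>4, D: 6>5); eliminate a1.
Row M is eliminated: D beats it against every remaining column (a2: 9>6).
Among the remaining strategies, none is strictly dominated by another pure strategy of the same player, so the elimination stops.
Surviving strategies — the Row player: {D}; the Column player: {a2}.

a2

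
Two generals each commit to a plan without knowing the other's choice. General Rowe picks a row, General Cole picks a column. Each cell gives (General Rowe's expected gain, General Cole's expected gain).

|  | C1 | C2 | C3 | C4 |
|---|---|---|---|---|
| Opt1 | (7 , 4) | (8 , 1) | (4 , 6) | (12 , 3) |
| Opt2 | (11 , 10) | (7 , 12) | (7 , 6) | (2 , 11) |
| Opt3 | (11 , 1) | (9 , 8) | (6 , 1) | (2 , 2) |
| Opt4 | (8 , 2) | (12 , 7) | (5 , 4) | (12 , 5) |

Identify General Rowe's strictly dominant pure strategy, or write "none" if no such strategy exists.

Opt1 fails to dominate Opt2 at C1 (7<11).
Opt2 fails to dominate Opt1 at C2 (7<8).
Opt3 fails to dominate Opt1 at C4 (2<12).
Opt4 fails to dominate Opt1 at C4 (12=12).
No single strategy dominates all the others.

none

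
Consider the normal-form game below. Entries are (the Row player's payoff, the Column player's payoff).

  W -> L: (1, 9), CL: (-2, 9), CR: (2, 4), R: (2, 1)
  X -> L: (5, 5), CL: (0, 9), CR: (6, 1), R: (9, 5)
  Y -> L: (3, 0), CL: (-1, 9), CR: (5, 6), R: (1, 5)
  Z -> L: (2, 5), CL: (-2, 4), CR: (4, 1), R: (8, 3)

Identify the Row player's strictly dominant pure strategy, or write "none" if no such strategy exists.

X vs W: L: 5>1, CL: 0>-2, CR: 6>2, R: 9>2.
X vs Y: L: 5>3, CL: 0>-1, CR: 6>5, R: 9>1.
X vs Z: L: 5>2, CL: 0>-2, CR: 6>4, R: 9>8.
X strictly beats every other strategy against every opponent action, so it is strictly dominant.

X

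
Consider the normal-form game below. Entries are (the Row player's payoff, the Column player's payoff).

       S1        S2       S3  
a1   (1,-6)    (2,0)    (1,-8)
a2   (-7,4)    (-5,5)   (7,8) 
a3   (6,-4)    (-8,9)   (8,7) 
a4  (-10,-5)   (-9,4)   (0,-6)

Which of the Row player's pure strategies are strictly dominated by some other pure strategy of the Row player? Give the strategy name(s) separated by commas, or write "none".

Nothing dominates a1: a2 at S1 (1>-7); a3 at S2 (2>-8); a4 at S1 (1>-10).
Nothing dominates a2: a1 at S3 (7>1); a3 at S2 (-5>-8); a4 at S1 (-7>-10).
Nothing dominates a3: a1 at S1 (6>1); a2 at S1 (6>-7); a4 at S1 (6>-10).
a1 strictly dominates a4 — S1: 1>-10, S2: 2>-9, S3: 1>0.

a4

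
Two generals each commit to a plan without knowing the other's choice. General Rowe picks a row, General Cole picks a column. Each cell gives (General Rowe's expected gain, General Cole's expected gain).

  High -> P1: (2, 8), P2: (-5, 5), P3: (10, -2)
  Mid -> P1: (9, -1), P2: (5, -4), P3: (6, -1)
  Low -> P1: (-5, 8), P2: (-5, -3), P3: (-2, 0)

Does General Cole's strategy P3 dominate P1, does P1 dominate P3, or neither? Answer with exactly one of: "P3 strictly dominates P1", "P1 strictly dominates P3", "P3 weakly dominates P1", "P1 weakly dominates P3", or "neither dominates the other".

P3's payoffs vs P1's, by General Rowe's action — High: -2<8, Mid: -1=-1, Low: 0<8.
P1 is at least as good everywhere and strictly better somewhere (tied at Mid), so P1 weakly dominates P3.

P1 weakly dominates P3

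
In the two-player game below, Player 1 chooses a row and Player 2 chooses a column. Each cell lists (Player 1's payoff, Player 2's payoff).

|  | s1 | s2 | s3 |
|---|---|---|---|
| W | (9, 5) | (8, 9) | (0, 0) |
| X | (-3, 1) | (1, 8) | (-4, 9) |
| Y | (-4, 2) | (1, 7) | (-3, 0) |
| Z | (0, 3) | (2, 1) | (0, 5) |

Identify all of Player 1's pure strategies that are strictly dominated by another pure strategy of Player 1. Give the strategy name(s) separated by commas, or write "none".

W is not dominated — it holds its own against X at s1 (9>-3); Y at s1 (9>-4); Z at s1 (9>0).
W strictly dominates X — s1: 9>-3, s2: 8>1, s3: 0>-4.
Y: dominated, since W does at least as well everywhere (s1: 9>-4, s2: 8>1, s3: 0>-3).
Nothing dominates Z: W at s3 (0=0); X at s1 (0>-3); Y at s1 (0>-4).

X, Y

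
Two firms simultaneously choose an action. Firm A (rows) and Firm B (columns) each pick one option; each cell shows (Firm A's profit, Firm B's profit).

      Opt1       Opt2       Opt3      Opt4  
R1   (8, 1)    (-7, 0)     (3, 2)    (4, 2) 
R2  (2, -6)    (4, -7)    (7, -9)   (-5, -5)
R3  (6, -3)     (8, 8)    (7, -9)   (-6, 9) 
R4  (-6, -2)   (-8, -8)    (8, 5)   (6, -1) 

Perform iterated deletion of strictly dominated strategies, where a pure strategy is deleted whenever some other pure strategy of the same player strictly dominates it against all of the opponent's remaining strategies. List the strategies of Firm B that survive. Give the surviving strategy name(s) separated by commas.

For Firm B, Opt4 strictly dominates Opt1 on the remaining rows (R1: 2>1, R2: -5>-6, R3: 9>-3, R4: -1>-2); eliminate Opt1.
For Firm B, Opt4 strictly dominates Opt2 on the remaining rows (R1: 2>0, R2: -5>-7, R3: 9>8, R4: -1>-8); eliminate Opt2.
Row R1 is eliminated: R4 beats it against every remaining column (Opt3: 8>3, Opt4: 6>4).
Firm A's strategy R2 is strictly dominated by R4 (Opt3: 8>7, Opt4: 6>-5) and is removed.
For Firm A, R4 strictly dominates R3 on the remaining columns (Opt3: 8>7, Opt4: 6>-6); eliminate R3.
For Firm B, Opt3 strictly dominates Opt4 on the remaining rows (R4: 5>-1); eliminate Opt4.
Among the remaining strategies, none is strictly dominated by another pure strategy of the same player, so the elimination stops.
Surviving strategies — Firm A: {R4}; Firm B: {Opt3}.

Opt3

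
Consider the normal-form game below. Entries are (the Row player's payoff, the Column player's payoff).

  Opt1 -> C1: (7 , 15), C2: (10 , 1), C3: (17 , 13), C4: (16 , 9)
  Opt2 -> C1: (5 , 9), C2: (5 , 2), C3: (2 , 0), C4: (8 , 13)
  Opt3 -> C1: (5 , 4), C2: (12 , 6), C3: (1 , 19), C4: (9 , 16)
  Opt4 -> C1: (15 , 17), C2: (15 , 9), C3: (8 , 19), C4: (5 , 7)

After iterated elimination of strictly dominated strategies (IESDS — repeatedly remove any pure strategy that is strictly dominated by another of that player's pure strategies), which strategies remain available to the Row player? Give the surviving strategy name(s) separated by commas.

For the Row player, Opt1 strictly dominates Opt2 on the remaining columns (C1: 7>5, C2: 10>5, C3: 17>2, C4: 16>8); eliminate Opt2.
Column C2 is eliminated: C3 beats it against every remaining row (Opt1: 13>1, Opt3: 19>6, Opt4: 19>9).
The Row player's strategy Opt3 is strictly dominated by Opt1 (C1: 7>5, C3: 17>1, C4: 16>9) and is removed.
Column C4 is eliminated: C1 beats it against every remaining row (Opt1: 15>9, Opt4: 17>7).
Among the remaining strategies, none is strictly dominated by another pure strategy of the same player, so the elimination stops.
Surviving strategies — the Row player: {Opt1, Opt4}; the Column player: {C1, C3}.

Opt1, Opt4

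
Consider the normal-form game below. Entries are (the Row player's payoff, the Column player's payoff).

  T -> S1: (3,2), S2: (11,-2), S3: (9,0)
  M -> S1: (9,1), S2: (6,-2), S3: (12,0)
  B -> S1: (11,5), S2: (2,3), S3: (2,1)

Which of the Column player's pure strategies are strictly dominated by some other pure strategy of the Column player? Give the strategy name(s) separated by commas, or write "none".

S1 is not dominated — it holds its own against S2 at T (2>-2); S3 at T (2>0).
S2: dominated, since S1 does at least as well everywhere (T: 2>-2, M: 1>-2, B: 5>3).
S3 is strictly dominated by S1 (T: 2>0, M: 1>0, B: 5>1).

S2, S3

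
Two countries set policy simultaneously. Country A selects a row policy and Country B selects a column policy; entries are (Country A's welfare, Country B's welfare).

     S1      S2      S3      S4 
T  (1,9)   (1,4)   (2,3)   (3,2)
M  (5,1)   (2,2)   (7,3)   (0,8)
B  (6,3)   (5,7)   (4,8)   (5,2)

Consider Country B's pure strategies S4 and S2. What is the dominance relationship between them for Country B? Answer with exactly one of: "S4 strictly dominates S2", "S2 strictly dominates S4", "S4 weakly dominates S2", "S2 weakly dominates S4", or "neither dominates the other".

S4's payoffs vs S2's, by Country A's action — T: 2<4, M: 8>2, B: 2<7.
S4 does better at M but worse at T, B; neither strategy dominates the other.

neither dominates the other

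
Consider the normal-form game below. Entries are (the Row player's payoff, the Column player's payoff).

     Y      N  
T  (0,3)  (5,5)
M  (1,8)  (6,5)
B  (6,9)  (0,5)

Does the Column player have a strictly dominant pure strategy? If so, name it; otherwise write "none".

none

Y fails to dominate N at T (3<5).
N fails to dominate Y at M (5<8).
No single strategy dominates all the others.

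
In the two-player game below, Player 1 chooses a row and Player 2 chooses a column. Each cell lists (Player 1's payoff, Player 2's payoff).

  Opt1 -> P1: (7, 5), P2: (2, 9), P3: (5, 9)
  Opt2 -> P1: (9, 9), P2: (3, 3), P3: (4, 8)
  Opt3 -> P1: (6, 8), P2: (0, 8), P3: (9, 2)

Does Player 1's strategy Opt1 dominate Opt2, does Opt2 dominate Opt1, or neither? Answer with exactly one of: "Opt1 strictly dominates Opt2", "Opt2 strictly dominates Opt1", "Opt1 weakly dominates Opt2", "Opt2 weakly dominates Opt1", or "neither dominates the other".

neither dominates the other

Opt1's payoffs vs Opt2's, by Player 2's action — P1: 7<9, P2: 2<3, P3: 5>4.
Opt1 does better at P3 but worse at P1, P2; neither strategy dominates the other.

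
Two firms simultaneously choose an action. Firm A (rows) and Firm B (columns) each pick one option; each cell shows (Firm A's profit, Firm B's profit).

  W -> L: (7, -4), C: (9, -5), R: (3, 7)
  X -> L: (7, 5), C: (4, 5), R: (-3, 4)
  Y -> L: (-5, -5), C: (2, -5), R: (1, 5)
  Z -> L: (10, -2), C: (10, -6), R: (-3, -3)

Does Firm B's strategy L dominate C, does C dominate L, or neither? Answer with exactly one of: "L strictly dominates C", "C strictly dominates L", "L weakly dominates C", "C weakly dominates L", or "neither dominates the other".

L weakly dominates C

L's payoffs vs C's, by Firm A's action — W: -4>-5, X: 5=5, Y: -5=-5, Z: -2>-6.
L is at least as good everywhere and strictly better somewhere (tied only at X, Y), so L weakly but not strictly dominates C.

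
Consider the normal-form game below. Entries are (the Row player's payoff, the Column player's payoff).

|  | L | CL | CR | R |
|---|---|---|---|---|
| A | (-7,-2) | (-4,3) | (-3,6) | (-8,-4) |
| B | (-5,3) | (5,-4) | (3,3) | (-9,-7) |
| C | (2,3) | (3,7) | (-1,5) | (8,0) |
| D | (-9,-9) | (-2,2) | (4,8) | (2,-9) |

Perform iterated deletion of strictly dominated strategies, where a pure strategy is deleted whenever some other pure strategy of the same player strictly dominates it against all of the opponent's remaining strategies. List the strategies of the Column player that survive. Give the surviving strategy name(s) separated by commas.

L, CL, CR

For the Row player, C strictly dominates A on the remaining columns (L: 2>-7, CL: 3>-4, CR: -1>-3, R: 8>-8); eliminate A.
Column R is eliminated: CL beats it against every remaining row (B: -4>-7, C: 7>0, D: 2>-9).
Among the remaining strategies, none is strictly dominated by another pure strategy of the same player, so the elimination stops.
Surviving strategies — the Row player: {B, C, D}; the Column player: {L, CL, CR}.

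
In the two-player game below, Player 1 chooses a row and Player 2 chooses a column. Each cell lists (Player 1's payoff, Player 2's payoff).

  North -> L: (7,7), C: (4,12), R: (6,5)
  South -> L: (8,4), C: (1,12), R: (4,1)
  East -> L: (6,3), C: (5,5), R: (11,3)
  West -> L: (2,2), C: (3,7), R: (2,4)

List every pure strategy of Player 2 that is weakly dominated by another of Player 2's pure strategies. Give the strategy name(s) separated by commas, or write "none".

C weakly dominates L — North: 12>7, South: 12>4, East: 5>3, West: 7>2.
Nothing dominates C: L at North (12>7); R at North (12>5).
R is weakly dominated by C (North: 12>5, South: 12>1, East: 5>3, West: 7>4).

L, R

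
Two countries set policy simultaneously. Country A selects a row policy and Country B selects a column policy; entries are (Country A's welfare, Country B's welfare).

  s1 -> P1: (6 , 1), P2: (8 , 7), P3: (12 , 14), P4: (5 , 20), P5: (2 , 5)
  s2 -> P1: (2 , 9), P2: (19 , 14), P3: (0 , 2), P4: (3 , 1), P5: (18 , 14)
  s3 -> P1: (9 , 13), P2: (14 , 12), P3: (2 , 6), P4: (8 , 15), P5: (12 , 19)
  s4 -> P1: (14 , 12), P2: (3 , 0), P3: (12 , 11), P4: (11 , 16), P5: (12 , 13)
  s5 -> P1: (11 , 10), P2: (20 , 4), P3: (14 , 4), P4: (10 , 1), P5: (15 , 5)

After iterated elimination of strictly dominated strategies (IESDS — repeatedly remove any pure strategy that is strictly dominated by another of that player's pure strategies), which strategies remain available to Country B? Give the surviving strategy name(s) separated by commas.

P1, P2, P4, P5

Country A's strategy s1 is strictly dominated by s5 (P1: 11>6, P2: 20>8, P3: 14>12, P4: 10>5, P5: 15>2) and is removed.
For Country A, s5 strictly dominates s3 on the remaining columns (P1: 11>9, P2: 20>14, P3: 14>2, P4: 10>8, P5: 15>12); eliminate s3.
Column P3 is eliminated: P1 beats it against every remaining row (s2: 9>2, s4: 12>11, s5: 10>4).
Among the remaining strategies, none is strictly dominated by another pure strategy of the same player, so the elimination stops.
Surviving strategies — Country A: {s2, s4, s5}; Country B: {P1, P2, P4, P5}.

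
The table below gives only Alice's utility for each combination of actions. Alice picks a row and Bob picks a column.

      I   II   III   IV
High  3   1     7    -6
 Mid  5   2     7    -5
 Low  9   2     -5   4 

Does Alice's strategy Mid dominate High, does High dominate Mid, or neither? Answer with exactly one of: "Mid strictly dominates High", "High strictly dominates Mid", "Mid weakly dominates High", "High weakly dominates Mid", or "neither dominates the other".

Mid weakly dominates High

Compare Mid to High across each opponent action: I: 5>3, II: 2>1, III: 7=7, IV: -5>-6.
Mid is at least as good everywhere and strictly better somewhere (tied only at III), so Mid weakly but not strictly dominates High.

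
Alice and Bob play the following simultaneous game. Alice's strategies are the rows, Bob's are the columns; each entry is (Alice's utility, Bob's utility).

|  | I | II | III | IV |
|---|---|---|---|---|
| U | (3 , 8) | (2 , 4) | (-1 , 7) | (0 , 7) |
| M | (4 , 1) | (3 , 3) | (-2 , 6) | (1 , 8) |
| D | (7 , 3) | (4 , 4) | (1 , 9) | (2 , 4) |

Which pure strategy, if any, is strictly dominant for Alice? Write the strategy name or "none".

D

D vs U: I: 7>3, II: 4>2, III: 1>-1, IV: 2>0.
D vs M: I: 7>4, II: 4>3, III: 1>-2, IV: 2>1.
D strictly beats every other strategy against every opponent action, so it is strictly dominant.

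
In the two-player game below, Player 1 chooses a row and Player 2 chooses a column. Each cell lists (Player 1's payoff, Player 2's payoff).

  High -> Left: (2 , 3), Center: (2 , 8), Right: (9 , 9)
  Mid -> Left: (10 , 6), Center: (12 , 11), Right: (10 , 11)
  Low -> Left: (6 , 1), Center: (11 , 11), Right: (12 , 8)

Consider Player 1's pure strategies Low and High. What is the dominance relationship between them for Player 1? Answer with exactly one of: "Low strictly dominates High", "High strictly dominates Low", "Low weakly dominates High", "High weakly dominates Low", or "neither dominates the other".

Low strictly dominates High

Compare Low to High across every action of Player 2: Left: 6>2, Center: 11>2, Right: 12>9.
Low gives a strictly higher payoff against every action of Player 2, so Low strictly dominates High.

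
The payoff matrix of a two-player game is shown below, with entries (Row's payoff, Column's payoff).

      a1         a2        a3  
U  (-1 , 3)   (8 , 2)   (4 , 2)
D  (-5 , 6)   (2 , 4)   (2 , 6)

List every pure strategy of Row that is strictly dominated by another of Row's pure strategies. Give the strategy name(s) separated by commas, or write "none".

D

U is not dominated — it holds its own against D at a1 (-1>-5).
D is strictly dominated by U (a1: -1>-5, a2: 8>2, a3: 4>2).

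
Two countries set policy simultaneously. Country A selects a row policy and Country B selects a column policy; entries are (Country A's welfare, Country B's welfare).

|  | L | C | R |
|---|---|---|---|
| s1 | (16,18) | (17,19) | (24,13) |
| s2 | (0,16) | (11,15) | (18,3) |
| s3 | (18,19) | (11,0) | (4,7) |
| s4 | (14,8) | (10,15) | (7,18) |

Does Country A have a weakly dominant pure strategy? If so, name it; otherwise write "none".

s1 fails to dominate s3 at L (16<18).
s2 fails to dominate s1 at L (0<16).
s3 fails to dominate s1 at C (11<17).
s4 fails to dominate s1 at L (14<16).
No single strategy dominates all the others.

none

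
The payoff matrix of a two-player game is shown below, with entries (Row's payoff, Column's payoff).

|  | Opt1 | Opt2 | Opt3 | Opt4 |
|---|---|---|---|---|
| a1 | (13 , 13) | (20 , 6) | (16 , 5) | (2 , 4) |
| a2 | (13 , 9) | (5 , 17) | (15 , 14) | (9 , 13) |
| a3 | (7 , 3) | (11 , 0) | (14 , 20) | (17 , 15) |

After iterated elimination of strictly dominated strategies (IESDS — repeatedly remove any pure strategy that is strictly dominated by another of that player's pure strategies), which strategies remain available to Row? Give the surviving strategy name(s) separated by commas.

Column Opt4 is eliminated: Opt3 beats it against every remaining row (a1: 5>4, a2: 14>13, a3: 20>15).
Row's strategy a3 is strictly dominated by a1 (Opt1: 13>7, Opt2: 20>11, Opt3: 16>14) and is removed.
Column's strategy Opt3 is strictly dominated by Opt2 (a1: 6>5, a2: 17>14) and is removed.
Among the remaining strategies, none is strictly dominated by another pure strategy of the same player, so the elimination stops.
Surviving strategies — Row: {a1, a2}; Column: {Opt1, Opt2}.

a1, a2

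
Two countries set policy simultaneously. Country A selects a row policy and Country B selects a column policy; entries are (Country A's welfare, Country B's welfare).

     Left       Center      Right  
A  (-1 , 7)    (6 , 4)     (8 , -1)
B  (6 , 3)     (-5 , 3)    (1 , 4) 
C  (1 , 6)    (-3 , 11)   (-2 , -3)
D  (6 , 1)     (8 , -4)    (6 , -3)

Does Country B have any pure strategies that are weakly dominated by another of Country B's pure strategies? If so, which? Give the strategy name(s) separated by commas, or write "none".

Left: no other strategy beats it everywhere (Center at A (7>4); Right at A (7>-1)).
Nothing dominates Center: Left at C (11>6); Right at A (4>-1).
Right: no other strategy beats it everywhere (Left at B (4>3); Center at B (4>3)).

none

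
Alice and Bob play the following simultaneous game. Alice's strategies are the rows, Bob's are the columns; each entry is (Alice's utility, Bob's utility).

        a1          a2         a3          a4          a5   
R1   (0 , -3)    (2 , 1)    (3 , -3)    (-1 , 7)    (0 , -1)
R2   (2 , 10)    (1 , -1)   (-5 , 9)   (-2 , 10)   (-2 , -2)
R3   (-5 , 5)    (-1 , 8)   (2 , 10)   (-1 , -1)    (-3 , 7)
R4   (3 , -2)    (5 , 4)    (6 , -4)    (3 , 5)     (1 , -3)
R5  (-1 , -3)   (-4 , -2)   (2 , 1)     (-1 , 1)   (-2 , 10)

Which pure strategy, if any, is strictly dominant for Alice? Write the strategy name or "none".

R4

R4 vs R1: a1: 3>0, a2: 5>2, a3: 6>3, a4: 3>-1, a5: 1>0.
R4 vs R2: a1: 3>2, a2: 5>1, a3: 6>-5, a4: 3>-2, a5: 1>-2.
R4 vs R3: a1: 3>-5, a2: 5>-1, a3: 6>2, a4: 3>-1, a5: 1>-3.
R4 vs R5: a1: 3>-1, a2: 5>-4, a3: 6>2, a4: 3>-1, a5: 1>-2.
R4 strictly beats every other strategy against every opponent action, so it is strictly dominant.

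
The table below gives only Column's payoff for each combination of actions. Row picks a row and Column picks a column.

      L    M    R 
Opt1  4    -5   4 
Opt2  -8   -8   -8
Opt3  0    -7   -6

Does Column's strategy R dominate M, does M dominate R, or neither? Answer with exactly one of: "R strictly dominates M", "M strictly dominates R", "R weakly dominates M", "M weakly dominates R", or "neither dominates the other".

R weakly dominates M

Compare R to M across each opponent action: Opt1: 4>-5, Opt2: -8=-8, Opt3: -6>-7.
R is at least as good everywhere and strictly better somewhere (tied only at Opt2), so R weakly but not strictly dominates M.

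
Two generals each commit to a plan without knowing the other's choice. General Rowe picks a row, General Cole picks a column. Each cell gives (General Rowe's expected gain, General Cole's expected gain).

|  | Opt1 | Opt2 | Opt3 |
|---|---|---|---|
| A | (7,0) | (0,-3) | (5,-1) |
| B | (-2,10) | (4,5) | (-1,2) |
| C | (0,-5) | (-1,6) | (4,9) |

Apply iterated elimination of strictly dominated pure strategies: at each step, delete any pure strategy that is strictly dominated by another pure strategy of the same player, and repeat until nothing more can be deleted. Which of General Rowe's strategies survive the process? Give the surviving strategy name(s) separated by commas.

For General Rowe, A strictly dominates C on the remaining columns (Opt1: 7>0, Opt2: 0>-1, Opt3: 5>4); eliminate C.
Column Opt2 is eliminated: Opt1 beats it against every remaining row (A: 0>-3, B: 10>5).
General Rowe's strategy B is strictly dominated by A (Opt1: 7>-2, Opt3: 5>-1) and is removed.
General Cole's strategy Opt3 is strictly dominated by Opt1 (A: 0>-1) and is removed.
Among the remaining strategies, none is strictly dominated by another pure strategy of the same player, so the elimination stops.
Surviving strategies — General Rowe: {A}; General Cole: {Opt1}.

A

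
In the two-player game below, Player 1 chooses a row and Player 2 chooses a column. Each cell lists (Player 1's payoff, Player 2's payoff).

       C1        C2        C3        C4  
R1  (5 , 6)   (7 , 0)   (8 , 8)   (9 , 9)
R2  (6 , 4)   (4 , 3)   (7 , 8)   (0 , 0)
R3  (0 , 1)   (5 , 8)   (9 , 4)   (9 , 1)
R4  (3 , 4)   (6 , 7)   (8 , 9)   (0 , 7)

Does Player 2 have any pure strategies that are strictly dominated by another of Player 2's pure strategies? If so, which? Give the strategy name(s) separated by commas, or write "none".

C1

C3 strictly dominates C1 — R1: 8>6, R2: 8>4, R3: 4>1, R4: 9>4.
Nothing dominates C2: C1 at R3 (8>1); C3 at R3 (8>4); C4 at R2 (3>0).
C3 is not dominated — it holds its own against C1 at R1 (8>6); C2 at R1 (8>0); C4 at R2 (8>0).
Nothing dominates C4: C1 at R1 (9>6); C2 at R1 (9>0); C3 at R1 (9>8).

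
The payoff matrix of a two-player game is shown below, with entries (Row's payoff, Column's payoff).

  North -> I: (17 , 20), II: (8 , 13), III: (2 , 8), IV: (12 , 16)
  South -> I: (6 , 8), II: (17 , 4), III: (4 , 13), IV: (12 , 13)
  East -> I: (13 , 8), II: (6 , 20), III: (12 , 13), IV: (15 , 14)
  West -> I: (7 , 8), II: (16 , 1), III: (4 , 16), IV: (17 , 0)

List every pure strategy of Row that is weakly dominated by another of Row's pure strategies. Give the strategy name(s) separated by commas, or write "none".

Nothing dominates North: South at I (17>6); East at I (17>13); West at I (17>7).
South: no other strategy beats it everywhere (North at II (17>8); East at II (17>6); West at II (17>16)).
East: no other strategy beats it everywhere (North at III (12>2); South at I (13>6); West at I (13>7)).
Nothing dominates West: North at II (16>8); South at I (7>6); East at II (16>6).

none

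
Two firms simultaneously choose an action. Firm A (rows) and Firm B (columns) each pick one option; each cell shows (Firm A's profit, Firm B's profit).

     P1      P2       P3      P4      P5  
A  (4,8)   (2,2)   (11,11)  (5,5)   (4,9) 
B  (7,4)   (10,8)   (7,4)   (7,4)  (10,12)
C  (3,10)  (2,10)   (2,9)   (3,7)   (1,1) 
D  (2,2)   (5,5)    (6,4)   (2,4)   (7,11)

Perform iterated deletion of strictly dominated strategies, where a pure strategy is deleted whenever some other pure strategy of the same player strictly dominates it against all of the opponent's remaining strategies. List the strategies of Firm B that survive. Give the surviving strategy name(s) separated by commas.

P3, P5

Firm A's strategy C is strictly dominated by B (P1: 7>3, P2: 10>2, P3: 7>2, P4: 7>3, P5: 10>1) and is removed.
Firm A's strategy D is strictly dominated by B (P1: 7>2, P2: 10>5, P3: 7>6, P4: 7>2, P5: 10>7) and is removed.
Column P1 is eliminated: P5 beats it against every remaining row (A: 9>8, B: 12>4).
Firm B's strategy P2 is strictly dominated by P5 (A: 9>2, B: 12>8) and is removed.
For Firm B, P5 strictly dominates P4 on the remaining rows (A: 9>5, B: 12>4); eliminate P4.
Among the remaining strategies, none is strictly dominated by another pure strategy of the same player, so the elimination stops.
Surviving strategies — Firm A: {A, B}; Firm B: {P3, P5}.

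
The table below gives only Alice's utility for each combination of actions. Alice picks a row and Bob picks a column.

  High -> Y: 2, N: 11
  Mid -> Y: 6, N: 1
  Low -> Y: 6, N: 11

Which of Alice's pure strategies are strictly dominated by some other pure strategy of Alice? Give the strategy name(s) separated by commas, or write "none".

High is not dominated — it holds its own against Mid at N (11>1); Low at N (11=11).
Nothing dominates Mid: High at Y (6>2); Low at Y (6=6).
Low is not dominated — it holds its own against High at Y (6>2); Mid at Y (6=6).

none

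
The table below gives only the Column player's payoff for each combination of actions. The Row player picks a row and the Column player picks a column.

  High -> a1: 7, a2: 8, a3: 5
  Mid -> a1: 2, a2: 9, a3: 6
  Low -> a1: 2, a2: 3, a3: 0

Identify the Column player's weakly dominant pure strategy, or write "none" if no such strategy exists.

a2

a2 vs a1: High: 8>7, Mid: 9>2, Low: 3>2.
a2 vs a3: High: 8>5, Mid: 9>6, Low: 3>0.
a2 is at least as good as every other strategy against every opponent action, so it is weakly dominant.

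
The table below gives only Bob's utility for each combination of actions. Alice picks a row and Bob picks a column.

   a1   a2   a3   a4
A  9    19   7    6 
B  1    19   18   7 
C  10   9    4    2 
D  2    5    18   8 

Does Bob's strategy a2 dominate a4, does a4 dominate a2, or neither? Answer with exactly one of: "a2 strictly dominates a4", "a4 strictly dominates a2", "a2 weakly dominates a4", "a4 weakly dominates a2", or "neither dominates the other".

Compare a2 to a4 across every action of Alice: A: 19>6, B: 19>7, C: 9>2, D: 5<8.
a2 does better at A, B, C but worse at D; neither strategy dominates the other.

neither dominates the other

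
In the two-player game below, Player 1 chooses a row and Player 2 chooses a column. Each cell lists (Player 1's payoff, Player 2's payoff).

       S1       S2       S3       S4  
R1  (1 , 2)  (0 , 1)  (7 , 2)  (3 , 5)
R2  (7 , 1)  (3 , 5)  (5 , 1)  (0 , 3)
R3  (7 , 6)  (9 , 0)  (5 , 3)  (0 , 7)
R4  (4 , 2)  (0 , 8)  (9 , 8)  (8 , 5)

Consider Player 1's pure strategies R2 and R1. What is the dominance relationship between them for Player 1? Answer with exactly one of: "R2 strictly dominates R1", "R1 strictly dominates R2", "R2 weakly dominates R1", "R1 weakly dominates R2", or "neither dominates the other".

R2's payoffs vs R1's, by Player 2's action — S1: 7>1, S2: 3>0, S3: 5<7, S4: 0<3.
R2 does better at S1, S2 but worse at S3, S4; neither strategy dominates the other.

neither dominates the other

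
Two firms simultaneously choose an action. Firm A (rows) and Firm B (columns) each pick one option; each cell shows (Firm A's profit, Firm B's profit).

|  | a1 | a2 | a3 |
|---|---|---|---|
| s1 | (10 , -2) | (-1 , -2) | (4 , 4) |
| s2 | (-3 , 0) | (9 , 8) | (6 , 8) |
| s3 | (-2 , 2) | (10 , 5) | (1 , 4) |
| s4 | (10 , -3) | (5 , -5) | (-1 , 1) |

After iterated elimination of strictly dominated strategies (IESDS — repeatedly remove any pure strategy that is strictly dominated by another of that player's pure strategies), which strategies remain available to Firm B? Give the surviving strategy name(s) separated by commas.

a2, a3

Firm B's strategy a1 is strictly dominated by a3 (s1: 4>-2, s2: 8>0, s3: 4>2, s4: 1>-3) and is removed.
Firm A's strategy s1 is strictly dominated by s2 (a2: 9>-1, a3: 6>4) and is removed.
Row s4 is eliminated: s2 beats it against every remaining column (a2: 9>5, a3: 6>-1).
Among the remaining strategies, none is strictly dominated by another pure strategy of the same player, so the elimination stops.
Surviving strategies — Firm A: {s2, s3}; Firm B: {a2, a3}.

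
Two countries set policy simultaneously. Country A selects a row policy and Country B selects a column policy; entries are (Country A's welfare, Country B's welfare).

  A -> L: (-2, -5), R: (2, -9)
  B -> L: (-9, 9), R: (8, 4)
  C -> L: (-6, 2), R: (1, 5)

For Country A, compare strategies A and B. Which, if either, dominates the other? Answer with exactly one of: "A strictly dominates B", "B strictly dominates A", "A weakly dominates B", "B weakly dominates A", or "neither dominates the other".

A's payoffs vs B's, by Country B's action — L: -2>-9, R: 2<8.
A does better at L but worse at R; neither strategy dominates the other.

neither dominates the other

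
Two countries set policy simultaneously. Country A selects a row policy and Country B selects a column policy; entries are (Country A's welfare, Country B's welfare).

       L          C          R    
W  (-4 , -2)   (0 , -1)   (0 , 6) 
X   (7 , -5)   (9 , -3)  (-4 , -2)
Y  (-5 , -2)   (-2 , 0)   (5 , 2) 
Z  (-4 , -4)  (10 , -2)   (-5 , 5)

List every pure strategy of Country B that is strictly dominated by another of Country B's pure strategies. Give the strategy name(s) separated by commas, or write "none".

L, C

C strictly dominates L — W: -1>-2, X: -3>-5, Y: 0>-2, Z: -2>-4.
R strictly dominates C — W: 6>-1, X: -2>-3, Y: 2>0, Z: 5>-2.
R is not dominated — it holds its own against L at W (6>-2); C at W (6>-1).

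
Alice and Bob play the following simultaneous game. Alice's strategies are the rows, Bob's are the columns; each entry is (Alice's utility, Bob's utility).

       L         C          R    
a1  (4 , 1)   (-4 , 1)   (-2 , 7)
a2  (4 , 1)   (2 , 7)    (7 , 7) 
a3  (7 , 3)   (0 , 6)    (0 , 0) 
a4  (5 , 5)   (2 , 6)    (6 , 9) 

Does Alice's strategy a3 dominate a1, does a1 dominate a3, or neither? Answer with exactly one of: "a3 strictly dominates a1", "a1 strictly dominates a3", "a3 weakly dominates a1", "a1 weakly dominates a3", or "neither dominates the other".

a3 strictly dominates a1

Compare a3 to a1 across every action of Bob: L: 7>4, C: 0>-4, R: 0>-2.
a3 gives a strictly higher payoff against every action of Bob, so a3 strictly dominates a1.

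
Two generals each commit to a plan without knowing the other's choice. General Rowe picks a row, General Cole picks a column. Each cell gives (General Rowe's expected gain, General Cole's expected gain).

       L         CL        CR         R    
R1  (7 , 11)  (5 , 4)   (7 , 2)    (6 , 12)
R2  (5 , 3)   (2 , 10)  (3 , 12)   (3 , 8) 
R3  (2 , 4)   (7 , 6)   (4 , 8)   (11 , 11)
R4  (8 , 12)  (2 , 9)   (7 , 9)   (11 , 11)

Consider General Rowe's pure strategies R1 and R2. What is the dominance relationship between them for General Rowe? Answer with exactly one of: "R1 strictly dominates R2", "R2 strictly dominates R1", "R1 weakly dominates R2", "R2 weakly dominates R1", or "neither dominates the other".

R1's payoffs vs R2's, by General Cole's action — L: 7>5, CL: 5>2, CR: 7>3, R: 6>3.
Every comparison favours R1, so R1 strictly dominates R2.

R1 strictly dominates R2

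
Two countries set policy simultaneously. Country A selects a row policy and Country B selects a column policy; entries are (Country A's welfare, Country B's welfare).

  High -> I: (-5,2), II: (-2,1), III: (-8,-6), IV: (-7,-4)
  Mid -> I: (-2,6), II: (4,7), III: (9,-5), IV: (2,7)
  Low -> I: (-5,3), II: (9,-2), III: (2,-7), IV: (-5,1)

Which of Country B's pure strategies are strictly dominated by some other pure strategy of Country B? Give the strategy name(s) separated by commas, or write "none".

III

Nothing dominates I: II at High (2>1); III at High (2>-6); IV at High (2>-4).
Nothing dominates II: I at Mid (7>6); III at High (1>-6); IV at High (1>-4).
III is strictly dominated by I (High: 2>-6, Mid: 6>-5, Low: 3>-7).
IV: no other strategy beats it everywhere (I at Mid (7>6); II at Mid (7=7); III at High (-4>-6)).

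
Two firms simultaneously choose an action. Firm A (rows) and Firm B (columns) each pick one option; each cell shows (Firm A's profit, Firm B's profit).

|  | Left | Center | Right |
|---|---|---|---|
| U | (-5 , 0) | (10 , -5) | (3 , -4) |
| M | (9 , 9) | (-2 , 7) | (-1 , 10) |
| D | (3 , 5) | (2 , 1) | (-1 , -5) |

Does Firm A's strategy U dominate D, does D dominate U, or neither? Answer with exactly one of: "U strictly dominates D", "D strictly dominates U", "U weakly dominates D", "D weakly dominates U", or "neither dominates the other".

U's payoffs vs D's, by Firm B's action — Left: -5<3, Center: 10>2, Right: 3>-1.
U does better at Center, Right but worse at Left; neither strategy dominates the other.

neither dominates the other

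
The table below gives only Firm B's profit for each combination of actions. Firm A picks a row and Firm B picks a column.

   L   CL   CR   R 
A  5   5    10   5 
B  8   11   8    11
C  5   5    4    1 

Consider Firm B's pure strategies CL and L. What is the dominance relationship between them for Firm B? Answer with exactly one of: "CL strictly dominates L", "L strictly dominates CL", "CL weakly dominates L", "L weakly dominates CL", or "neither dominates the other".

CL's payoffs vs L's, by Firm A's action — A: 5=5, B: 11>8, C: 5=5.
CL is at least as good everywhere and strictly better somewhere (tied only at A, C), so CL weakly but not strictly dominates L.

CL weakly dominates L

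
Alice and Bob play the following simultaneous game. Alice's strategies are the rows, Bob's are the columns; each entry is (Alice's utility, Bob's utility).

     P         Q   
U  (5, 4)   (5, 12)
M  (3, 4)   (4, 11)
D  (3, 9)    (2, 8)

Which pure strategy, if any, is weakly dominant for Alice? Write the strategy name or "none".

U vs M: P: 5>3, Q: 5>4.
U vs D: P: 5>3, Q: 5>2.
U is at least as good as every other strategy against every opponent action, so it is weakly dominant.

U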